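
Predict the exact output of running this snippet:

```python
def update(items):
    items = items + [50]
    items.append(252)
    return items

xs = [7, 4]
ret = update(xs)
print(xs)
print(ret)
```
[7, 4]
[7, 4, 50, 252]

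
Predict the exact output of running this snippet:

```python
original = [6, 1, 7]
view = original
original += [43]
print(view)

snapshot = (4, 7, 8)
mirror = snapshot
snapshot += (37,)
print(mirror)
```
[6, 1, 7, 43]
(4, 7, 8)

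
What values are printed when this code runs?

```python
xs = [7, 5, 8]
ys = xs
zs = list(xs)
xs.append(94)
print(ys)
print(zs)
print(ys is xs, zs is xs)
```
[7, 5, 8, 94]
[7, 5, 8]
True False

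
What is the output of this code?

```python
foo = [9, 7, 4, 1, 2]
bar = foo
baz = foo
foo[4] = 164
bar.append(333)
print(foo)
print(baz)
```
[9, 7, 4, 1, 164, 333]
[9, 7, 4, 1, 164, 333]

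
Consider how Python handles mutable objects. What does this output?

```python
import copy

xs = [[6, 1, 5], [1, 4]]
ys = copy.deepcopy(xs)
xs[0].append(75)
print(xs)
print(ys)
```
[[6, 1, 5, 75], [1, 4]]
[[6, 1, 5], [1, 4]]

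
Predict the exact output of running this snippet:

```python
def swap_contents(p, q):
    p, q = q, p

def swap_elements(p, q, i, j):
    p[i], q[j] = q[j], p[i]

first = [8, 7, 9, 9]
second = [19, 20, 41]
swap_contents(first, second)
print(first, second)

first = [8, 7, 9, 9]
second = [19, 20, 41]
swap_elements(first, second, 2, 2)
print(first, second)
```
[8, 7, 9, 9] [19, 20, 41]
[8, 7, 41, 9] [19, 20, 9]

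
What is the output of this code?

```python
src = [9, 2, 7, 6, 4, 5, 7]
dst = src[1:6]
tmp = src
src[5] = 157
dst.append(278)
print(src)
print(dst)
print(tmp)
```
[9, 2, 7, 6, 4, 157, 7]
[2, 7, 6, 4, 5, 278]
[9, 2, 7, 6, 4, 157, 7]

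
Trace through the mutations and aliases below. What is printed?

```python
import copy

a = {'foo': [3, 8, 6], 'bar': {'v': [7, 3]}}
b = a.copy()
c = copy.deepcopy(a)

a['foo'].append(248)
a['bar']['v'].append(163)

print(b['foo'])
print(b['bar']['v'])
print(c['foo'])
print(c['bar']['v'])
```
[3, 8, 6, 248]
[7, 3, 163]
[3, 8, 6]
[7, 3]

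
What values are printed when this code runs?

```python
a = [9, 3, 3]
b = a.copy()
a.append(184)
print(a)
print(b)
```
[9, 3, 3, 184]
[9, 3, 3]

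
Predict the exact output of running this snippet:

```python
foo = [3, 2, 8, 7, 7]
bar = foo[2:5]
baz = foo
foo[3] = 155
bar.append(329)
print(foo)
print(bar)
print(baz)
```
[3, 2, 8, 155, 7]
[8, 7, 7, 329]
[3, 2, 8, 155, 7]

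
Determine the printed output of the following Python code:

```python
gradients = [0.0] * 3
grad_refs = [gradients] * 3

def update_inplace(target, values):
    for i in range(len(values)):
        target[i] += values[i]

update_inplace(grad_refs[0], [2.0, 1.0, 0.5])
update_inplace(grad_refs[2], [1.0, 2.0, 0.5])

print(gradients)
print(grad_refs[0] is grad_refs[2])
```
[3.0, 3.0, 1.0]
True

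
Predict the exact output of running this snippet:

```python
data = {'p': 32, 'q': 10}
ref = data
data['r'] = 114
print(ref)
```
{'p': 32, 'q': 10, 'r': 114}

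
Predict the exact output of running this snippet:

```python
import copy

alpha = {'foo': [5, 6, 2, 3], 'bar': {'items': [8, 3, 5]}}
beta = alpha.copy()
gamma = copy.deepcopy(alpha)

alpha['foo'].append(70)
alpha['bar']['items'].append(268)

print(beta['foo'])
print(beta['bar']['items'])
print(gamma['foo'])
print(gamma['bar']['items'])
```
[5, 6, 2, 3, 70]
[8, 3, 5, 268]
[5, 6, 2, 3]
[8, 3, 5]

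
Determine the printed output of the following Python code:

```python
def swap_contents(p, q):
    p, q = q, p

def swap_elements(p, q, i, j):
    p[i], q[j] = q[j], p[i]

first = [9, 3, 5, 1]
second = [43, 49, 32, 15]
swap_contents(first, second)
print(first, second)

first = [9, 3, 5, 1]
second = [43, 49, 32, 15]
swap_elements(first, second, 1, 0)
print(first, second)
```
[9, 3, 5, 1] [43, 49, 32, 15]
[9, 43, 5, 1] [3, 49, 32, 15]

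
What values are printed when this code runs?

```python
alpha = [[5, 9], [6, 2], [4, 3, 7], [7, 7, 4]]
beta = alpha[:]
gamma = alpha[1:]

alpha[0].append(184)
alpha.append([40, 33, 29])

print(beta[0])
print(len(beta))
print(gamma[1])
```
[5, 9, 184]
4
[4, 3, 7]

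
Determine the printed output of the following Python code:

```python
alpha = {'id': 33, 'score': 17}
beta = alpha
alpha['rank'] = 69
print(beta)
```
{'id': 33, 'score': 17, 'rank': 69}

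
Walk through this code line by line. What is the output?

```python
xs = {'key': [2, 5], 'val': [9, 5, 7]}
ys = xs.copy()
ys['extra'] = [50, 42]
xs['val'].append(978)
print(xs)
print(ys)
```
{'key': [2, 5], 'val': [9, 5, 7, 978]}
{'key': [2, 5], 'val': [9, 5, 7, 978], 'extra': [50, 42]}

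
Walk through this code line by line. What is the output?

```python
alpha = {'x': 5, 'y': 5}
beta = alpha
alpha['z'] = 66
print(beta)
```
{'x': 5, 'y': 5, 'z': 66}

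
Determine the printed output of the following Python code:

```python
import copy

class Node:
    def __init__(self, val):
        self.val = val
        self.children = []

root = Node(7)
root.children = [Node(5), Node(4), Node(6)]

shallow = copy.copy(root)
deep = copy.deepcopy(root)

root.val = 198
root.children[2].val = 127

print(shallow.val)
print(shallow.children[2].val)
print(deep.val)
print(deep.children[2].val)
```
7
127
7
6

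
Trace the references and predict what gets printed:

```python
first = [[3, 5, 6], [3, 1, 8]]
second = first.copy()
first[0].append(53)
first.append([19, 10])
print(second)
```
[[3, 5, 6, 53], [3, 1, 8]]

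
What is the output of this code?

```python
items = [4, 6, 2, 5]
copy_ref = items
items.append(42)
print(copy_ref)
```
[4, 6, 2, 5, 42]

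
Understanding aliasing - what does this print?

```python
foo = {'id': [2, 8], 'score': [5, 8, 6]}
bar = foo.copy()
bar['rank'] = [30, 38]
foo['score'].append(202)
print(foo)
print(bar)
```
{'id': [2, 8], 'score': [5, 8, 6, 202]}
{'id': [2, 8], 'score': [5, 8, 6, 202], 'rank': [30, 38]}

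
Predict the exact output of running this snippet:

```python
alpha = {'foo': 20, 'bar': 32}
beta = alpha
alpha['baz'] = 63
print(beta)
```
{'foo': 20, 'bar': 32, 'baz': 63}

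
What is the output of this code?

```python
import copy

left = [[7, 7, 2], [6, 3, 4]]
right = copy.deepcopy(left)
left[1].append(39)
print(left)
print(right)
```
[[7, 7, 2], [6, 3, 4, 39]]
[[7, 7, 2], [6, 3, 4]]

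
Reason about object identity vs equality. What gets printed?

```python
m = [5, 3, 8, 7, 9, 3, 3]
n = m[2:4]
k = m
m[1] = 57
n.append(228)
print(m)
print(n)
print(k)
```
[5, 57, 8, 7, 9, 3, 3]
[8, 7, 228]
[5, 57, 8, 7, 9, 3, 3]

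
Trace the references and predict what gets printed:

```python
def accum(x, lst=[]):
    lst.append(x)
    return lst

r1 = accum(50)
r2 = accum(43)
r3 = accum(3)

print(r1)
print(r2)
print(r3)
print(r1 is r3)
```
[50, 43, 3]
[50, 43, 3]
[50, 43, 3]
True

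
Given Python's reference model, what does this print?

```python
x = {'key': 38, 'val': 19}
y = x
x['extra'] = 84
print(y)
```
{'key': 38, 'val': 19, 'extra': 84}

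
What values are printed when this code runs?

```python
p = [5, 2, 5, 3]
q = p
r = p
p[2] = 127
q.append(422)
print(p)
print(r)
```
[5, 2, 127, 3, 422]
[5, 2, 127, 3, 422]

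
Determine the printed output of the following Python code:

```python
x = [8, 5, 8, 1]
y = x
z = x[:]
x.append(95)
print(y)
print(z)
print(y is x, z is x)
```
[8, 5, 8, 1, 95]
[8, 5, 8, 1]
True False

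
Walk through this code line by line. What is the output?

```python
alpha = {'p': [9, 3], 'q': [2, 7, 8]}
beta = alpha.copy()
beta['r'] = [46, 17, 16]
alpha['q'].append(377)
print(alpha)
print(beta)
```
{'p': [9, 3], 'q': [2, 7, 8, 377]}
{'p': [9, 3], 'q': [2, 7, 8, 377], 'r': [46, 17, 16]}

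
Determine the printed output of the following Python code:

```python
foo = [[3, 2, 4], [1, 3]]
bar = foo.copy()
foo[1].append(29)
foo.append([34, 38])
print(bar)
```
[[3, 2, 4], [1, 3, 29]]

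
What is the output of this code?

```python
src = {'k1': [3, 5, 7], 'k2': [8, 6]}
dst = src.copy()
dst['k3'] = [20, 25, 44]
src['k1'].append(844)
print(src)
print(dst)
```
{'k1': [3, 5, 7, 844], 'k2': [8, 6]}
{'k1': [3, 5, 7, 844], 'k2': [8, 6], 'k3': [20, 25, 44]}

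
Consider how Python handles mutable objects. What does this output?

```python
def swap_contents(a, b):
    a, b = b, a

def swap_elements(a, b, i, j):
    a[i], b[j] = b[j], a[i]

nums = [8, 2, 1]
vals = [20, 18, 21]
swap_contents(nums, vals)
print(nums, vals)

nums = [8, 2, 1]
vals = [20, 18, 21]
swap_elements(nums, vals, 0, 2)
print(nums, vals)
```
[8, 2, 1] [20, 18, 21]
[21, 2, 1] [20, 18, 8]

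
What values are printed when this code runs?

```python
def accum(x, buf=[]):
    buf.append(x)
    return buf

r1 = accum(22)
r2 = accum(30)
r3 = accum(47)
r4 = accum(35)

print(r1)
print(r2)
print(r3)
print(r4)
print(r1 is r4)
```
[22, 30, 47, 35]
[22, 30, 47, 35]
[22, 30, 47, 35]
[22, 30, 47, 35]
True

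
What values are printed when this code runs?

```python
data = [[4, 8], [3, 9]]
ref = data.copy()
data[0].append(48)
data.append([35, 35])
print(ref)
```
[[4, 8, 48], [3, 9]]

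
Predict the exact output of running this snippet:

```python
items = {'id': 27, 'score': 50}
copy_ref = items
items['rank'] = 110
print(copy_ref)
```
{'id': 27, 'score': 50, 'rank': 110}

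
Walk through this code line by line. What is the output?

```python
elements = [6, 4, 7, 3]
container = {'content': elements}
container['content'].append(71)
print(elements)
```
[6, 4, 7, 3, 71]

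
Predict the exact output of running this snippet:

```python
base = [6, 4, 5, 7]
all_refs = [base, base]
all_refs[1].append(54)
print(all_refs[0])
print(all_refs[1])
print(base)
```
[6, 4, 5, 7, 54]
[6, 4, 5, 7, 54]
[6, 4, 5, 7, 54]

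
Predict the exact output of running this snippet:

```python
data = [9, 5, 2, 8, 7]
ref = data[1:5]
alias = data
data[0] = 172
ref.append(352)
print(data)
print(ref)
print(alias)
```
[172, 5, 2, 8, 7]
[5, 2, 8, 7, 352]
[172, 5, 2, 8, 7]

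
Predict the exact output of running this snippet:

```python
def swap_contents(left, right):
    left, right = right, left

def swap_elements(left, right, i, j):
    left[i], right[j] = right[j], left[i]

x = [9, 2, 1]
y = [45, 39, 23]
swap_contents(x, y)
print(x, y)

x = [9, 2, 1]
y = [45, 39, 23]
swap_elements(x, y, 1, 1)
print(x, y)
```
[9, 2, 1] [45, 39, 23]
[9, 39, 1] [45, 2, 23]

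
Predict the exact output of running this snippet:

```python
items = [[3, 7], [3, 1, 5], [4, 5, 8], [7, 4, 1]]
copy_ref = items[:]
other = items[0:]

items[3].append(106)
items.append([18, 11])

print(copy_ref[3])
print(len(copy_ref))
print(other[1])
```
[7, 4, 1, 106]
4
[3, 1, 5]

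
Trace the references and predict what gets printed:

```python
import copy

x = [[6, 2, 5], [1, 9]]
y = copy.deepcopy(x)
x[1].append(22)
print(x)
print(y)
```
[[6, 2, 5], [1, 9, 22]]
[[6, 2, 5], [1, 9]]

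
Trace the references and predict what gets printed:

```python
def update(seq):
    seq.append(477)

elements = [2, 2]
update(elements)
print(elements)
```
[2, 2, 477]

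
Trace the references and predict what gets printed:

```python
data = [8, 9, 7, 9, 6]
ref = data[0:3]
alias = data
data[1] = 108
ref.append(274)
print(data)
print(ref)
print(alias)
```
[8, 108, 7, 9, 6]
[8, 9, 7, 274]
[8, 108, 7, 9, 6]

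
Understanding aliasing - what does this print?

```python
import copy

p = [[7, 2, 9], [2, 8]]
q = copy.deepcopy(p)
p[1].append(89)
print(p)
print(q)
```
[[7, 2, 9], [2, 8, 89]]
[[7, 2, 9], [2, 8]]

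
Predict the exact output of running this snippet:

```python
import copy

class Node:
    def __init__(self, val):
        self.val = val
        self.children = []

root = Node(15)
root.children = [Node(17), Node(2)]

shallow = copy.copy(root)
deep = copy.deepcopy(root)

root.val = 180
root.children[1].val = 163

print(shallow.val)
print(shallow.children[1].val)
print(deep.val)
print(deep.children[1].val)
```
15
163
15
2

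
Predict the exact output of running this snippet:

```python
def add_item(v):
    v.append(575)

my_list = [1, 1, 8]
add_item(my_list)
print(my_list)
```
[1, 1, 8, 575]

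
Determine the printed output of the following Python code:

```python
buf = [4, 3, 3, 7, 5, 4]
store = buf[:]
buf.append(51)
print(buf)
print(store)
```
[4, 3, 3, 7, 5, 4, 51]
[4, 3, 3, 7, 5, 4]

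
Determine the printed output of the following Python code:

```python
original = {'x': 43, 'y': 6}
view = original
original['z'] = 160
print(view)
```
{'x': 43, 'y': 6, 'z': 160}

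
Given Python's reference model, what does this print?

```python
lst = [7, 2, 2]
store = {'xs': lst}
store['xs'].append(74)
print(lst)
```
[7, 2, 2, 74]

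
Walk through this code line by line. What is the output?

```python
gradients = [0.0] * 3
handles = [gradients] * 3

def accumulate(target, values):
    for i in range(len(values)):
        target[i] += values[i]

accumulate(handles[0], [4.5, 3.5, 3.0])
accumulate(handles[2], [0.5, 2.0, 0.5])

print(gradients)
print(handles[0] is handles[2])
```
[5.0, 5.5, 3.5]
True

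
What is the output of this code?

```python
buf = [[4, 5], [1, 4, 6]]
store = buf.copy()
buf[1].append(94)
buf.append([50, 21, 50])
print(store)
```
[[4, 5], [1, 4, 6, 94]]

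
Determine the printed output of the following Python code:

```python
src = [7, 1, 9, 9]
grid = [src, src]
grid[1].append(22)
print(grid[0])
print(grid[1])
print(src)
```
[7, 1, 9, 9, 22]
[7, 1, 9, 9, 22]
[7, 1, 9, 9, 22]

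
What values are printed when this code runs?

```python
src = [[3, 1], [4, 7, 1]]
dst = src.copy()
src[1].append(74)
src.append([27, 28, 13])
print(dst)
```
[[3, 1], [4, 7, 1, 74]]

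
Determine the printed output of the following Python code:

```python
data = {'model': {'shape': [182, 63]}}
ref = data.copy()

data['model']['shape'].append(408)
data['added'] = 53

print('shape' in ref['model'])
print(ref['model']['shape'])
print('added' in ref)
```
True
[182, 63, 408]
False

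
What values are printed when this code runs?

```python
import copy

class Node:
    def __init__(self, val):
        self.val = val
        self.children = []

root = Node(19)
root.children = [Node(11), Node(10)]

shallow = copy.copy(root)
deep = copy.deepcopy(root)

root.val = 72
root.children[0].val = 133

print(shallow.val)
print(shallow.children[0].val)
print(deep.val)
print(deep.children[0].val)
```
19
133
19
11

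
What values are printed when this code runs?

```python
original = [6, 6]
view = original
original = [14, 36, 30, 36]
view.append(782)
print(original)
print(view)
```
[14, 36, 30, 36]
[6, 6, 782]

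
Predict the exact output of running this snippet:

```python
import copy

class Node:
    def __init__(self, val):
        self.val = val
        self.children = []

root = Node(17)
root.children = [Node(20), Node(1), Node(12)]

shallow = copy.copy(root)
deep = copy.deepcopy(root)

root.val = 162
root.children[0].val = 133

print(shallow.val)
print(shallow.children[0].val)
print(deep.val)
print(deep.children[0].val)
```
17
133
17
20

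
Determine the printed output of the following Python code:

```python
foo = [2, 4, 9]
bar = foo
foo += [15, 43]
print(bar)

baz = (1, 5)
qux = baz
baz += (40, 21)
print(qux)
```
[2, 4, 9, 15, 43]
(1, 5)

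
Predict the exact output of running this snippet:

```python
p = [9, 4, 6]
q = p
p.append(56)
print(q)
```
[9, 4, 6, 56]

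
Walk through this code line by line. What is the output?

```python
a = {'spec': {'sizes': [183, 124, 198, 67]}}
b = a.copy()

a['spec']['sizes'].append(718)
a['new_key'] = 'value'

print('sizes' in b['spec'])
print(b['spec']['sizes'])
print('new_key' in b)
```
True
[183, 124, 198, 67, 718]
False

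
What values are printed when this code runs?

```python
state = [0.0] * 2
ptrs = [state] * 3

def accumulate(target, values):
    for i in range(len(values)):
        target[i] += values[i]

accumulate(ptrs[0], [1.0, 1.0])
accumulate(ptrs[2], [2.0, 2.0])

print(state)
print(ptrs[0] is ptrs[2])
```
[3.0, 3.0]
True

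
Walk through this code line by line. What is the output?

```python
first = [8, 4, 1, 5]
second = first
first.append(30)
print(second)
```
[8, 4, 1, 5, 30]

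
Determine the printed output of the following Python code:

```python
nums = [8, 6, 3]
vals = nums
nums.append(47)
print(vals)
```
[8, 6, 3, 47]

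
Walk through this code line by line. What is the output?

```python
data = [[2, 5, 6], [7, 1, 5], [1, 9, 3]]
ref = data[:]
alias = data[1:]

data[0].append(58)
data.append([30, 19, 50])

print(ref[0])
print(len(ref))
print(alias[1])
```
[2, 5, 6, 58]
3
[1, 9, 3]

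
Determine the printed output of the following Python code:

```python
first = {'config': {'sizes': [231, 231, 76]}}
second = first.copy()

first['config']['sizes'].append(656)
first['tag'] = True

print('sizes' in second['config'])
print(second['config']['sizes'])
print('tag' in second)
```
True
[231, 231, 76, 656]
False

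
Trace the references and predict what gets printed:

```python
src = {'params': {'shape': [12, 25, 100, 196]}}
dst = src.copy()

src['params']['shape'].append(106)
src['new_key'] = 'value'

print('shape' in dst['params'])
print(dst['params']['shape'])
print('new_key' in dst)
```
True
[12, 25, 100, 196, 106]
False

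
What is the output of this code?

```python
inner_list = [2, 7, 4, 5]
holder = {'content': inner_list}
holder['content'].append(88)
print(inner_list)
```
[2, 7, 4, 5, 88]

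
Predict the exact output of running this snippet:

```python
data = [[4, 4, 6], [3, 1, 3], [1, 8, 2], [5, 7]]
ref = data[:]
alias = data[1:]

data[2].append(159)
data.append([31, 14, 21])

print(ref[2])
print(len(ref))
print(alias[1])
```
[1, 8, 2, 159]
4
[1, 8, 2, 159]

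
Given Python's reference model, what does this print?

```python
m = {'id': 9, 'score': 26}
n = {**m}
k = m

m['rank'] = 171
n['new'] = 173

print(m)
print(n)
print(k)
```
{'id': 9, 'score': 26, 'rank': 171}
{'id': 9, 'score': 26, 'new': 173}
{'id': 9, 'score': 26, 'rank': 171}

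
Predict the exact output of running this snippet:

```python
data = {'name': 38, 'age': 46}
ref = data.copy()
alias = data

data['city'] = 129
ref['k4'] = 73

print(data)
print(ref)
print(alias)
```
{'name': 38, 'age': 46, 'city': 129}
{'name': 38, 'age': 46, 'k4': 73}
{'name': 38, 'age': 46, 'city': 129}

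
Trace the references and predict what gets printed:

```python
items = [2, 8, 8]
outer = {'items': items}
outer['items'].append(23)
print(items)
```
[2, 8, 8, 23]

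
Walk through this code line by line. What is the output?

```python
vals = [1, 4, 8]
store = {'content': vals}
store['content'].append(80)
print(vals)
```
[1, 4, 8, 80]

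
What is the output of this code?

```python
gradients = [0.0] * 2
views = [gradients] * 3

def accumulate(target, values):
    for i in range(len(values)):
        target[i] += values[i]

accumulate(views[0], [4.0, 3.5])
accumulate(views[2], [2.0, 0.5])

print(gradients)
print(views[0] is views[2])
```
[6.0, 4.0]
True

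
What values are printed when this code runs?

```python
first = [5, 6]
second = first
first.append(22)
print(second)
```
[5, 6, 22]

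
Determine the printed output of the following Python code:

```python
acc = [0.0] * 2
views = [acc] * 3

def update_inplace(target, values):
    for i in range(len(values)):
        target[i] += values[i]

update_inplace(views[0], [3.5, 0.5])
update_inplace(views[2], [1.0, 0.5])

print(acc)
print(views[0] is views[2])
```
[4.5, 1.0]
True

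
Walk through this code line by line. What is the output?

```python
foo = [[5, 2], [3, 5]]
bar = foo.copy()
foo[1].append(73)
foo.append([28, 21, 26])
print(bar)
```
[[5, 2], [3, 5, 73]]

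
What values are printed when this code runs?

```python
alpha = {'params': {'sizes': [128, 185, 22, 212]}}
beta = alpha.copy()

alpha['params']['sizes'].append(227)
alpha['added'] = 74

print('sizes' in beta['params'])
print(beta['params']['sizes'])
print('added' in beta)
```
True
[128, 185, 22, 212, 227]
False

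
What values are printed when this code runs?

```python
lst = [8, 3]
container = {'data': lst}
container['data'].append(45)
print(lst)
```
[8, 3, 45]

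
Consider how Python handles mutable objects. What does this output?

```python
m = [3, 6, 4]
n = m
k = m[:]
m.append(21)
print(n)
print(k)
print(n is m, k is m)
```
[3, 6, 4, 21]
[3, 6, 4]
True False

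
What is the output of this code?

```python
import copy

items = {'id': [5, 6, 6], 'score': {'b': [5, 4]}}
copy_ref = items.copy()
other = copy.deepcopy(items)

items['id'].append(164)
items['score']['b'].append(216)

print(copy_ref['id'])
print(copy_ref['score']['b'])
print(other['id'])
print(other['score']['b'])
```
[5, 6, 6, 164]
[5, 4, 216]
[5, 6, 6]
[5, 4]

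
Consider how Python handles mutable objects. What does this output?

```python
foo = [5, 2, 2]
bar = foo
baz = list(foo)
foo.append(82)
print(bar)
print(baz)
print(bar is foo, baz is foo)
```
[5, 2, 2, 82]
[5, 2, 2]
True False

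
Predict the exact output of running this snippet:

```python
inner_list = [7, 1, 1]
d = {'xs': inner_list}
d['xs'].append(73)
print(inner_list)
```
[7, 1, 1, 73]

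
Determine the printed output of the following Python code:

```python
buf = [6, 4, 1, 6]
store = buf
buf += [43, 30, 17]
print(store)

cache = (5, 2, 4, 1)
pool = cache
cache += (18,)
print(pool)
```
[6, 4, 1, 6, 43, 30, 17]
(5, 2, 4, 1)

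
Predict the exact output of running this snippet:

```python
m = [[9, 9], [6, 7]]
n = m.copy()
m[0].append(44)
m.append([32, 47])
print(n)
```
[[9, 9, 44], [6, 7]]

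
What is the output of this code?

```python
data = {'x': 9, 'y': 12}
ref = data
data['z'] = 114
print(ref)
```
{'x': 9, 'y': 12, 'z': 114}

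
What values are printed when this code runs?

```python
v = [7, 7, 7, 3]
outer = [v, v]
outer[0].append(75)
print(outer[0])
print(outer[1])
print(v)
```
[7, 7, 7, 3, 75]
[7, 7, 7, 3, 75]
[7, 7, 7, 3, 75]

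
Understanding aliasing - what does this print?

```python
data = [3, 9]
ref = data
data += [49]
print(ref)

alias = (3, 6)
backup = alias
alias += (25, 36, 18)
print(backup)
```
[3, 9, 49]
(3, 6)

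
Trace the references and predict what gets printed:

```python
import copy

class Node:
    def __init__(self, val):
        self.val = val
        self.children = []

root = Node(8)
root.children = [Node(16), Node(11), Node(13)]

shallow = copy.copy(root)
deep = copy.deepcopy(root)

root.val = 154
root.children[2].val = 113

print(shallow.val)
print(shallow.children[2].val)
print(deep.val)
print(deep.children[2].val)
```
8
113
8
13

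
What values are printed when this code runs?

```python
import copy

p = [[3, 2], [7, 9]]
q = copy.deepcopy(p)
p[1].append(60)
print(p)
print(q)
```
[[3, 2], [7, 9, 60]]
[[3, 2], [7, 9]]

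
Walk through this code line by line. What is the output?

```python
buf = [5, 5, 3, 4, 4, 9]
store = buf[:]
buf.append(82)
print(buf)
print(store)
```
[5, 5, 3, 4, 4, 9, 82]
[5, 5, 3, 4, 4, 9]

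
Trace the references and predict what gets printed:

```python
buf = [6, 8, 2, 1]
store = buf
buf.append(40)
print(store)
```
[6, 8, 2, 1, 40]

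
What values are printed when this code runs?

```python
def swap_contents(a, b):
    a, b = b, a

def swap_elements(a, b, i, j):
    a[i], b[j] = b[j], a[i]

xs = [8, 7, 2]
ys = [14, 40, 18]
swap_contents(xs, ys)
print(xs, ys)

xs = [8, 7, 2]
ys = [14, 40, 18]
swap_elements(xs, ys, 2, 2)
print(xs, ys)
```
[8, 7, 2] [14, 40, 18]
[8, 7, 18] [14, 40, 2]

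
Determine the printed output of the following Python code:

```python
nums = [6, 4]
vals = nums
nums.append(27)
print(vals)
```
[6, 4, 27]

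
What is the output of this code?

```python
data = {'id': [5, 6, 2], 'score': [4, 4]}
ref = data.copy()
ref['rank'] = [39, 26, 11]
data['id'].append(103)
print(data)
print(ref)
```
{'id': [5, 6, 2, 103], 'score': [4, 4]}
{'id': [5, 6, 2, 103], 'score': [4, 4], 'rank': [39, 26, 11]}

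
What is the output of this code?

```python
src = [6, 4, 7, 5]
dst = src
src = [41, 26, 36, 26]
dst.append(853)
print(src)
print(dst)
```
[41, 26, 36, 26]
[6, 4, 7, 5, 853]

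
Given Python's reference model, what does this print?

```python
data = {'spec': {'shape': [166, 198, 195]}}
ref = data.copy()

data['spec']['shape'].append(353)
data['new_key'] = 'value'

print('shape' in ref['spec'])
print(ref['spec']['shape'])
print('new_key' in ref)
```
True
[166, 198, 195, 353]
False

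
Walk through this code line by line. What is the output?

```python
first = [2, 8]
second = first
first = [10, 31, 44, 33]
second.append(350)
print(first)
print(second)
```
[10, 31, 44, 33]
[2, 8, 350]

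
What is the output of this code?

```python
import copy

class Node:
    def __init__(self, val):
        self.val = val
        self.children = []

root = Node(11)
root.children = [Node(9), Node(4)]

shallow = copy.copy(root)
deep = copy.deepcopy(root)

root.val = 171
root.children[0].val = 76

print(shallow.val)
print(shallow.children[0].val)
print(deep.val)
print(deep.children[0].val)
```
11
76
11
9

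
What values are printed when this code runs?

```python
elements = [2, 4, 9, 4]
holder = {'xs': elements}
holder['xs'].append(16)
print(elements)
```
[2, 4, 9, 4, 16]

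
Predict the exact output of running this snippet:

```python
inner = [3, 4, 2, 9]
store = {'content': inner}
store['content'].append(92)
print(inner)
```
[3, 4, 2, 9, 92]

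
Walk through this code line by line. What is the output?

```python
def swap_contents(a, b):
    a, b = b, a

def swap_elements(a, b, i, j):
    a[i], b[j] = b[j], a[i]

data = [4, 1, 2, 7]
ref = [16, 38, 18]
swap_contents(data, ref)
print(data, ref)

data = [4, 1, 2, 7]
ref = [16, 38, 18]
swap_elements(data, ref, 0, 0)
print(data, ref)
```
[4, 1, 2, 7] [16, 38, 18]
[16, 1, 2, 7] [4, 38, 18]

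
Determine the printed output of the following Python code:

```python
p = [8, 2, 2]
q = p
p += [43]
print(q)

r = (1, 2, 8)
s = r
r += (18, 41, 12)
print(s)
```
[8, 2, 2, 43]
(1, 2, 8)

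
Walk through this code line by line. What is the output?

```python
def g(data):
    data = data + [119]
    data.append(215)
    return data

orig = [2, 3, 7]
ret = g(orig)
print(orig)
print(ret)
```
[2, 3, 7]
[2, 3, 7, 119, 215]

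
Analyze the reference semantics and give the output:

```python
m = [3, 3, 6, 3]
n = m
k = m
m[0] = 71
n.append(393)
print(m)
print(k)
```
[71, 3, 6, 3, 393]
[71, 3, 6, 3, 393]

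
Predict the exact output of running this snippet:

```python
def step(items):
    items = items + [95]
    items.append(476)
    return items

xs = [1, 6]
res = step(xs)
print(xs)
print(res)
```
[1, 6]
[1, 6, 95, 476]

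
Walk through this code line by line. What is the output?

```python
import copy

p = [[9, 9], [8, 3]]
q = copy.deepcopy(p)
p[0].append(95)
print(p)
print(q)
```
[[9, 9, 95], [8, 3]]
[[9, 9], [8, 3]]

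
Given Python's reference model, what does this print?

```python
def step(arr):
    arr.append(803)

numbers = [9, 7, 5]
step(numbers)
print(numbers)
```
[9, 7, 5, 803]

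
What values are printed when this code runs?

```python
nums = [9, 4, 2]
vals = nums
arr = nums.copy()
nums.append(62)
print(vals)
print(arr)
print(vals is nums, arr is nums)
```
[9, 4, 2, 62]
[9, 4, 2]
True False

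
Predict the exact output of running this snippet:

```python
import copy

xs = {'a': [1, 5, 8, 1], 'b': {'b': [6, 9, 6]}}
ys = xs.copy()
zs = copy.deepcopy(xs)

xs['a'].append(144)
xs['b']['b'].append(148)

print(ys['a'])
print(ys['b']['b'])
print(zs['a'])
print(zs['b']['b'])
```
[1, 5, 8, 1, 144]
[6, 9, 6, 148]
[1, 5, 8, 1]
[6, 9, 6]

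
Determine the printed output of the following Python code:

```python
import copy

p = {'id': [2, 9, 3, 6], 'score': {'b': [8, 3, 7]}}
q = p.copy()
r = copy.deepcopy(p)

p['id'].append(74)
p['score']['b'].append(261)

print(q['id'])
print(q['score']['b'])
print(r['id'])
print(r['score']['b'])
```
[2, 9, 3, 6, 74]
[8, 3, 7, 261]
[2, 9, 3, 6]
[8, 3, 7]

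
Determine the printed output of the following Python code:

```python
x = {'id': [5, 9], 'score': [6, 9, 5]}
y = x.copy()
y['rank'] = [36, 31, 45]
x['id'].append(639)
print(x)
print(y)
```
{'id': [5, 9, 639], 'score': [6, 9, 5]}
{'id': [5, 9, 639], 'score': [6, 9, 5], 'rank': [36, 31, 45]}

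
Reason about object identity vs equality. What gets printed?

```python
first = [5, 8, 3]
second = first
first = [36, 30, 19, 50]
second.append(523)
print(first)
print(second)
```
[36, 30, 19, 50]
[5, 8, 3, 523]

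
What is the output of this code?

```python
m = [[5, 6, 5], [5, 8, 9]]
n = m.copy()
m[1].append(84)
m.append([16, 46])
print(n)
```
[[5, 6, 5], [5, 8, 9, 84]]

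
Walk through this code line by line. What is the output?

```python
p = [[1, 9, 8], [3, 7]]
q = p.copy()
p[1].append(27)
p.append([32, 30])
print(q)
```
[[1, 9, 8], [3, 7, 27]]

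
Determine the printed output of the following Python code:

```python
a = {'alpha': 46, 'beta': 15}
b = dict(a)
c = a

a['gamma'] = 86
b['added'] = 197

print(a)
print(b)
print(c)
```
{'alpha': 46, 'beta': 15, 'gamma': 86}
{'alpha': 46, 'beta': 15, 'added': 197}
{'alpha': 46, 'beta': 15, 'gamma': 86}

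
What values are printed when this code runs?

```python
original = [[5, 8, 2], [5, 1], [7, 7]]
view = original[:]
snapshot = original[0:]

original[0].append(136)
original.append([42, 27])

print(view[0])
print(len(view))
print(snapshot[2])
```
[5, 8, 2, 136]
3
[7, 7]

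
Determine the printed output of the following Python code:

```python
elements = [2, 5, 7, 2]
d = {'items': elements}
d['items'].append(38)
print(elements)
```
[2, 5, 7, 2, 38]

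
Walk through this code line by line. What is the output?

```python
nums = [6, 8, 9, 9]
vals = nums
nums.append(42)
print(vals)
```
[6, 8, 9, 9, 42]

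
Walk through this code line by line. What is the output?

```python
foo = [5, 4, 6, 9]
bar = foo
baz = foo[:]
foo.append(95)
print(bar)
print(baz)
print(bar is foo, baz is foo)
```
[5, 4, 6, 9, 95]
[5, 4, 6, 9]
True False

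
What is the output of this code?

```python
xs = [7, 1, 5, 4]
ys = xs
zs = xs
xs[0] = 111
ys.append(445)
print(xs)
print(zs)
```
[111, 1, 5, 4, 445]
[111, 1, 5, 4, 445]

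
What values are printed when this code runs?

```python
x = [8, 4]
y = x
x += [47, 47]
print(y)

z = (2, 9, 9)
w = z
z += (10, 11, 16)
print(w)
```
[8, 4, 47, 47]
(2, 9, 9)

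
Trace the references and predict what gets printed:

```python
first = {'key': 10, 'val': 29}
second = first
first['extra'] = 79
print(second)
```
{'key': 10, 'val': 29, 'extra': 79}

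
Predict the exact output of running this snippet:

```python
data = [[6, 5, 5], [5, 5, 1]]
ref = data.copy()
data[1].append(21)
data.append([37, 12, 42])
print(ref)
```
[[6, 5, 5], [5, 5, 1, 21]]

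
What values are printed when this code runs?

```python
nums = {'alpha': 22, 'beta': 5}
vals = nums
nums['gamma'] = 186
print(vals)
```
{'alpha': 22, 'beta': 5, 'gamma': 186}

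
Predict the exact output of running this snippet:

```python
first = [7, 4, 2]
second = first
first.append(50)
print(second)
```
[7, 4, 2, 50]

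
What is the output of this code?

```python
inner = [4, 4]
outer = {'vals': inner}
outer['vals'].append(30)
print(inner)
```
[4, 4, 30]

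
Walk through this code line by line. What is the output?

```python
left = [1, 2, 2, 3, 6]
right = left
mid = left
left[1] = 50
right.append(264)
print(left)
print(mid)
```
[1, 50, 2, 3, 6, 264]
[1, 50, 2, 3, 6, 264]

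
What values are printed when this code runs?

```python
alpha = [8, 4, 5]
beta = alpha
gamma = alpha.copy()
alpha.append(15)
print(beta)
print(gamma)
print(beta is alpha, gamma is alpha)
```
[8, 4, 5, 15]
[8, 4, 5]
True False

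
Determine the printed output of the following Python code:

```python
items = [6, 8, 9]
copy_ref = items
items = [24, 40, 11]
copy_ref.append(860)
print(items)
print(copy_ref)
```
[24, 40, 11]
[6, 8, 9, 860]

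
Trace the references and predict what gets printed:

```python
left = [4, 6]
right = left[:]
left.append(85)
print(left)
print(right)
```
[4, 6, 85]
[4, 6]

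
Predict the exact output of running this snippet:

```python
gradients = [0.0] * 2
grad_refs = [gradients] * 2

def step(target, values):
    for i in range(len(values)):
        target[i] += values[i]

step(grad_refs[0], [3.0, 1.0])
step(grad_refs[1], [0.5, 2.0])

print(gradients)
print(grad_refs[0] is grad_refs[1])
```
[3.5, 3.0]
True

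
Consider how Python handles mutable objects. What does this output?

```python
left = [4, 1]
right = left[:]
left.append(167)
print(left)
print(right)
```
[4, 1, 167]
[4, 1]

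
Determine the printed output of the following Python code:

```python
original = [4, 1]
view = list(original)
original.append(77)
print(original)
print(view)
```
[4, 1, 77]
[4, 1]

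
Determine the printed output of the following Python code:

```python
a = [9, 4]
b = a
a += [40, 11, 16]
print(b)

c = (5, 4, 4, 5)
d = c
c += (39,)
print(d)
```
[9, 4, 40, 11, 16]
(5, 4, 4, 5)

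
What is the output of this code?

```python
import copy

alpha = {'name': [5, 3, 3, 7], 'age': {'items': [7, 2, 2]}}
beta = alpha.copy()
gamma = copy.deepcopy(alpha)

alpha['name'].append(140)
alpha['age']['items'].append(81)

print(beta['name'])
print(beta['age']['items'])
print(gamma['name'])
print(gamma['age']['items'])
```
[5, 3, 3, 7, 140]
[7, 2, 2, 81]
[5, 3, 3, 7]
[7, 2, 2]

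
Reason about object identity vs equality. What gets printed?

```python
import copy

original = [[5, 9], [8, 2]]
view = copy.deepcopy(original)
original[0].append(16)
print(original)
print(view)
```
[[5, 9, 16], [8, 2]]
[[5, 9], [8, 2]]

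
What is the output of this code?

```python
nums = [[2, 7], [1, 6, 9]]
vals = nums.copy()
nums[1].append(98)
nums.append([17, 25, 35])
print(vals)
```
[[2, 7], [1, 6, 9, 98]]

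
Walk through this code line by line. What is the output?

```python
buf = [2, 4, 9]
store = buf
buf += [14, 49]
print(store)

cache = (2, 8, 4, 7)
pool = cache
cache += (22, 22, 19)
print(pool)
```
[2, 4, 9, 14, 49]
(2, 8, 4, 7)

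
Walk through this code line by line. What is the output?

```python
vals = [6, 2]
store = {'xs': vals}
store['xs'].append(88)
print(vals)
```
[6, 2, 88]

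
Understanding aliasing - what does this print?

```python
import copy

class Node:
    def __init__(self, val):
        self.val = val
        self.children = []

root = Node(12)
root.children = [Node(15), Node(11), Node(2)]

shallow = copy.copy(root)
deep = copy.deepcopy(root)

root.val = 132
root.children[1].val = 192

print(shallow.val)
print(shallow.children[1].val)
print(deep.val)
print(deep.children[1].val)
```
12
192
12
11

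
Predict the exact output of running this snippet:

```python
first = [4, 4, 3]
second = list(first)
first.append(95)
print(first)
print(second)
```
[4, 4, 3, 95]
[4, 4, 3]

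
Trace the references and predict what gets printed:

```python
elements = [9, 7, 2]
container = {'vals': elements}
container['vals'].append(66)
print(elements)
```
[9, 7, 2, 66]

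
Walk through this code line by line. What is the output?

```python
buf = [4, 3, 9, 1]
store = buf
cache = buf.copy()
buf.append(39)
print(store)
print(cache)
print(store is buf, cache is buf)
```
[4, 3, 9, 1, 39]
[4, 3, 9, 1]
True False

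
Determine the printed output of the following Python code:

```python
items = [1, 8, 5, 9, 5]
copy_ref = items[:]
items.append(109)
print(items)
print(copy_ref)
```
[1, 8, 5, 9, 5, 109]
[1, 8, 5, 9, 5]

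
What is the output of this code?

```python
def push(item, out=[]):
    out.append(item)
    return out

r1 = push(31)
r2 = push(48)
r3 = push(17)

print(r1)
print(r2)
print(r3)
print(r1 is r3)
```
[31, 48, 17]
[31, 48, 17]
[31, 48, 17]
True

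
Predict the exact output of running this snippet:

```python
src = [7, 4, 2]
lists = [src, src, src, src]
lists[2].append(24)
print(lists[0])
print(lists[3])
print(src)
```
[7, 4, 2, 24]
[7, 4, 2, 24]
[7, 4, 2, 24]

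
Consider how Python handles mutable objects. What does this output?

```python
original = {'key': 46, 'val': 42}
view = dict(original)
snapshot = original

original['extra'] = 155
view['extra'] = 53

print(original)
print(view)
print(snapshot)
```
{'key': 46, 'val': 42, 'extra': 155}
{'key': 46, 'val': 42, 'extra': 53}
{'key': 46, 'val': 42, 'extra': 155}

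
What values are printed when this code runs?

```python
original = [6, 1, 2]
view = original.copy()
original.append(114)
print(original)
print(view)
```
[6, 1, 2, 114]
[6, 1, 2]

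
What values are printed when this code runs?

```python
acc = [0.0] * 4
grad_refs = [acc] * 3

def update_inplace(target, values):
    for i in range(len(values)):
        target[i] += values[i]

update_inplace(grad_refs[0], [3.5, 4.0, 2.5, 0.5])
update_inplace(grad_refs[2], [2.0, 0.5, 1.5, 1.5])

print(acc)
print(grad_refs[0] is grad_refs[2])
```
[5.5, 4.5, 4.0, 2.0]
True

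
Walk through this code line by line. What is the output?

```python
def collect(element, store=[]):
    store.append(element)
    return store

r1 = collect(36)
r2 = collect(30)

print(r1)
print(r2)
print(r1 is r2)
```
[36, 30]
[36, 30]
True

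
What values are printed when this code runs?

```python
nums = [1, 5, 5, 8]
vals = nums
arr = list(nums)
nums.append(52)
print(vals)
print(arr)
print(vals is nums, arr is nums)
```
[1, 5, 5, 8, 52]
[1, 5, 5, 8]
True False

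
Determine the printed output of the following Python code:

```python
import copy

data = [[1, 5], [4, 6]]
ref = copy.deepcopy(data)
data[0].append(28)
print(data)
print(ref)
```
[[1, 5, 28], [4, 6]]
[[1, 5], [4, 6]]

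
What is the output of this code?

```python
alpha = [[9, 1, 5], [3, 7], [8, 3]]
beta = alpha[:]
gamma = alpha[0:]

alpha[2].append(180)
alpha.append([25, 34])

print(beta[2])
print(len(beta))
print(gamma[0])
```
[8, 3, 180]
3
[9, 1, 5]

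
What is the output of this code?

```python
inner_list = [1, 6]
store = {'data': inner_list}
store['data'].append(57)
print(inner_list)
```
[1, 6, 57]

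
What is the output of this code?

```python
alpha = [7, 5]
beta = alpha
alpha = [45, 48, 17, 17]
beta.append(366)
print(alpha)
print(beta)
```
[45, 48, 17, 17]
[7, 5, 366]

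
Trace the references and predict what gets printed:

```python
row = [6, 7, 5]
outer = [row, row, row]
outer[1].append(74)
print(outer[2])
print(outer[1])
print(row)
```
[6, 7, 5, 74]
[6, 7, 5, 74]
[6, 7, 5, 74]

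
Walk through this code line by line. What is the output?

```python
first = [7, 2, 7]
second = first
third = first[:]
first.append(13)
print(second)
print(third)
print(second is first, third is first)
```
[7, 2, 7, 13]
[7, 2, 7]
True False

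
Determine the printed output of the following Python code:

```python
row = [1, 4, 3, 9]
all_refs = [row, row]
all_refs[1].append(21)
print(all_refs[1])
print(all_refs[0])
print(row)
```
[1, 4, 3, 9, 21]
[1, 4, 3, 9, 21]
[1, 4, 3, 9, 21]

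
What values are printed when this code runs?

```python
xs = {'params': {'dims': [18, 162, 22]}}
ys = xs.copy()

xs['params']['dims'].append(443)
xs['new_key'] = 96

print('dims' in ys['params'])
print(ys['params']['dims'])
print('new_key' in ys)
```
True
[18, 162, 22, 443]
False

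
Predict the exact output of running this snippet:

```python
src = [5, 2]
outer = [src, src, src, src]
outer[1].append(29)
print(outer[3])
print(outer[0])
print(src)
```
[5, 2, 29]
[5, 2, 29]
[5, 2, 29]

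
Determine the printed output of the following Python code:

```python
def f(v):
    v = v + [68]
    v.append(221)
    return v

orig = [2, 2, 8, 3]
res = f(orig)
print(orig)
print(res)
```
[2, 2, 8, 3]
[2, 2, 8, 3, 68, 221]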